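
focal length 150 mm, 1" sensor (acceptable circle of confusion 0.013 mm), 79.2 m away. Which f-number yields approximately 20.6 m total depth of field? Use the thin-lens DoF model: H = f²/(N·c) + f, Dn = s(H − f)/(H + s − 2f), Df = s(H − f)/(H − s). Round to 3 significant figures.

Write h = H − f = f²/(N·c). The thin-lens limits are Dn = s·h/(h + (s−f)) and Df = s·h/(h − (s−f)), so DoF = Df − Dn = 2·s·(s−f)·h / (h² − (s−f)²).
That is a quadratic in h: DoF·h² − 2·s·(s−f)·h − DoF·(s−f)² = 0 ⇒ h = (s−f)·(s + √(s² + DoF²)) / DoF = 79050 × (79200 + √(79200² + 20600²)) / 20600 = 79050 × (79200 + 81835.2) / 20600 ≈ 617953 mm.
Then N = f²/(c·h) = 150² / (0.013 × 617953) = 22500 / 8033.4 ≈ 2.80.

f/2.80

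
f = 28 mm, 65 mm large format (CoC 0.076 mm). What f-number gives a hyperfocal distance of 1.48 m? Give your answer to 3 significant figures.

Rearrange H = f²/(N·c) + f for N: N = f² / ((H − f)·c).
N = 28² / ((1480 − 28) × 0.076) = 784 / 110.4 ≈ 7.10.

f/7.10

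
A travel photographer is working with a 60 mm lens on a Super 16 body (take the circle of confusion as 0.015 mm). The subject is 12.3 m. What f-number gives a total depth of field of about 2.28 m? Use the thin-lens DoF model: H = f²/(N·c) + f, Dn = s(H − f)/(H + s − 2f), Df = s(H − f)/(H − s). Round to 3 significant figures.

f/1.80

Write h = H − f = f²/(N·c). The thin-lens limits are Dn = s·h/(h + (s−f)) and Df = s·h/(h − (s−f)), so DoF = Df − Dn = 2·s·(s−f)·h / (h² − (s−f)²).
That is a quadratic in h: DoF·h² − 2·s·(s−f)·h − DoF·(s−f)² = 0 ⇒ h = (s−f)·(s + √(s² + DoF²)) / DoF = 12240 × (12300 + √(12300² + 2280²)) / 2280 = 12240 × (12300 + 12509.5) / 2280 ≈ 133188 mm.
Then N = f²/(c·h) = 60² / (0.015 × 133188) = 3600 / 1997.8 ≈ 1.80.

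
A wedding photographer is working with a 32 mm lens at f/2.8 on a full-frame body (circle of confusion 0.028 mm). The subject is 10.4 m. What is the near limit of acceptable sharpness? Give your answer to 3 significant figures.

5.80 m

Hyperfocal distance H = f²/(N·c) + f = 32²/(2.8 × 0.028) + 32 = 1024/0.0784 + 32 ≈ 13093.2 mm ≈ 13.09 m.
Near limit Dn = s·(H − f)/(H + s − 2f) = 10400 × (13093.2 − 32) / (13093.2 + 10400 − 2 × 32) = 10400 × 13061.2 / 23429.2 ≈ 5797.7 mm ≈ 5.80 m.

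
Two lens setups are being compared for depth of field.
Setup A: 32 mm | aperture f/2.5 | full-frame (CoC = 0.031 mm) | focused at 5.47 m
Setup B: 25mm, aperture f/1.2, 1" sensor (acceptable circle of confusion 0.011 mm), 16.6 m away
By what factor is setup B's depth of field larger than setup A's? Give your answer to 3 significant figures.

2.44

Setup A: H = 32²/(2.5×0.031) + 32 ≈ 13244.9 mm; DoF = Df − Dn = 9295.9 − 3875.1 ≈ 5420.8 mm.
Setup B: H = 25²/(1.2×0.011) + 25 ≈ 47373.5 mm; DoF = Df − Dn = 25541 − 12296 ≈ 13245 mm.
Ratio = 13245 / 5420.8 ≈ 2.44.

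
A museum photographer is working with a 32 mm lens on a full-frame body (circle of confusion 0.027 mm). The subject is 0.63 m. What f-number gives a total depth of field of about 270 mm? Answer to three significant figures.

Write h = H − f = f²/(N·c). The thin-lens limits are Dn = s·h/(h + (s−f)) and Df = s·h/(h − (s−f)), so DoF = Df − Dn = 2·s·(s−f)·h / (h² − (s−f)²).
That is a quadratic in h: DoF·h² − 2·s·(s−f)·h − DoF·(s−f)² = 0 ⇒ h = (s−f)·(s + √(s² + DoF²)) / DoF = 598 × (630 + √(630² + 270²)) / 270 = 598 × (630 + 685.420) / 270 ≈ 2913.4 mm.
Then N = f²/(c·h) = 32² / (0.027 × 2913.4) = 1024 / 78.662 ≈ 13.

f/13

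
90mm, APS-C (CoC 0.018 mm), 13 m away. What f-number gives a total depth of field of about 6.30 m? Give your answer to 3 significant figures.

Write h = H − f = f²/(N·c). The thin-lens limits are Dn = s·h/(h + (s−f)) and Df = s·h/(h − (s−f)), so DoF = Df − Dn = 2·s·(s−f)·h / (h² − (s−f)²).
That is a quadratic in h: DoF·h² − 2·s·(s−f)·h − DoF·(s−f)² = 0 ⇒ h = (s−f)·(s + √(s² + DoF²)) / DoF = 12910 × (13000 + √(13000² + 6300²)) / 6300 = 12910 × (13000 + 14446.1) / 6300 ≈ 56243 mm.
Then N = f²/(c·h) = 90² / (0.018 × 56243) = 8100 / 1012.4 ≈ 8.

f/8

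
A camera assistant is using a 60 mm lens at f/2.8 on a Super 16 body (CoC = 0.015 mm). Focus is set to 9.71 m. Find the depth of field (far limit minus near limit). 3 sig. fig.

2.21 m

Hyperfocal distance H = f²/(N·c) + f = 60²/(2.8 × 0.015) + 60 = 3600/0.042 + 60 ≈ 85774.3 mm ≈ 85.77 m.
Near limit Dn = s·(H − f)/(H + s − 2f) = 9710 × (85774.3 − 60) / (85774.3 + 9710 − 2 × 60) = 9710 × 85714.3 / 95364.3 ≈ 8727.4 mm.
Far limit Df = s·(H − f)/(H − s) = 9710 × (85774.3 − 60) / (85774.3 − 9710) = 9710 × 85714.3 / 76064.3 ≈ 10941.9 mm.
Depth of field = Df − Dn = 10941.9 − 8727.4 ≈ 2214.5 mm ≈ 2.21 m.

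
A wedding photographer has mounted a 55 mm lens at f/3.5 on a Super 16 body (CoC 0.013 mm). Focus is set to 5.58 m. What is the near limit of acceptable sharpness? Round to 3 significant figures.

5.15 m

Hyperfocal distance H = f²/(N·c) + f = 55²/(3.5 × 0.013) + 55 = 3025/0.0455 + 55 ≈ 66538.5 mm ≈ 66.54 m.
Near limit Dn = s·(H − f)/(H + s − 2f) = 5580 × (66538.5 − 55) / (66538.5 + 5580 − 2 × 55) = 5580 × 66483.5 / 72008.5 ≈ 5151.9 mm ≈ 5.15 m.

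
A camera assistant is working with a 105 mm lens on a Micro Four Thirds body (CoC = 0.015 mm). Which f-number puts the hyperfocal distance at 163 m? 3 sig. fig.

f/4.51

Rearrange H = f²/(N·c) + f for N: N = f² / ((H − f)·c).
N = 105² / ((163000 − 105) × 0.015) = 11025 / 2443 ≈ 4.51.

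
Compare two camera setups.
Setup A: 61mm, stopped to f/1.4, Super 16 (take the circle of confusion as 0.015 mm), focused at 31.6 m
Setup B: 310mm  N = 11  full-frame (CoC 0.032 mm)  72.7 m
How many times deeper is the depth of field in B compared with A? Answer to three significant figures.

Setup A: H = 61²/(1.4×0.015) + 61 ≈ 177251.5 mm; DoF = Df − Dn = 38443 − 26825 ≈ 11618 mm.
Setup B: H = 310²/(11×0.032) + 310 ≈ 273321.4 mm; DoF = Df − Dn = 98932 − 57463 ≈ 41469 mm.
Ratio = 41469 / 11618 ≈ 3.57.

3.57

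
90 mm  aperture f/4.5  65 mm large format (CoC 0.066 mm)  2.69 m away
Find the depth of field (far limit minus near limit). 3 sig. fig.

0.518 m

Hyperfocal distance H = f²/(N·c) + f = 90²/(4.5 × 0.066) + 90 = 8100/0.297 + 90 ≈ 27362.7 mm ≈ 27.36 m.
Near limit Dn = s·(H − f)/(H + s − 2f) = 2690 × (27362.7 − 90) / (27362.7 + 2690 − 2 × 90) = 2690 × 27272.7 / 29872.7 ≈ 2455.87 mm.
Far limit Df = s·(H − f)/(H − s) = 2690 × (27362.7 − 90) / (27362.7 − 2690) = 2690 × 27272.7 / 24672.7 ≈ 2973.47 mm.
Depth of field = Df − Dn = 2973.47 − 2455.87 ≈ 517.60 mm ≈ 0.518 m.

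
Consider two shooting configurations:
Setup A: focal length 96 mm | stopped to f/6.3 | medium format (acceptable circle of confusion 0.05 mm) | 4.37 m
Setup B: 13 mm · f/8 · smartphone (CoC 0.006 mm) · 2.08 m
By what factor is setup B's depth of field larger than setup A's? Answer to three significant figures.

2.86

Setup A: H = 96²/(6.3×0.05) + 96 ≈ 29353.1 mm; DoF = Df − Dn = 5117.6 − 3813.0 ≈ 1304.6 mm.
Setup B: H = 13²/(8×0.006) + 13 ≈ 3533.8 mm; DoF = Df − Dn = 5037.3 − 1310.6 ≈ 3726.7 mm.
Ratio = 3726.7 / 1304.6 ≈ 2.86.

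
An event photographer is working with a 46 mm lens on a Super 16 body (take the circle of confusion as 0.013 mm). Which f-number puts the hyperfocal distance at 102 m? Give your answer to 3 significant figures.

Rearrange H = f²/(N·c) + f for N: N = f² / ((H − f)·c).
N = 46² / ((102000 − 46) × 0.013) = 2116 / 1325 ≈ 1.60.

f/1.60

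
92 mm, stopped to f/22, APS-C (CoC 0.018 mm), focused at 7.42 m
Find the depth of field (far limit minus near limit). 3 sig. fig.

5.77 m

Hyperfocal distance H = f²/(N·c) + f = 92²/(22 × 0.018) + 92 = 8464/0.396 + 92 ≈ 21465.7 mm ≈ 21.47 m.
Near limit Dn = s·(H − f)/(H + s − 2f) = 7420 × (21465.7 − 92) / (21465.7 + 7420 − 2 × 92) = 7420 × 21373.7 / 28701.7 ≈ 5525.6 mm.
Far limit Df = s·(H − f)/(H − s) = 7420 × (21465.7 − 92) / (21465.7 − 7420) = 7420 × 21373.7 / 14045.7 ≈ 11291.2 mm.
Depth of field = Df − Dn = 11291.2 − 5525.6 ≈ 5765.6 mm ≈ 5.77 m.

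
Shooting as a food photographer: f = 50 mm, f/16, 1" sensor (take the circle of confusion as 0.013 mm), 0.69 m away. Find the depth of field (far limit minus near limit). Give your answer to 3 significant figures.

73.7 mm

Hyperfocal distance H = f²/(N·c) + f = 50²/(16 × 0.013) + 50 = 2500/0.208 + 50 ≈ 12069.2 mm ≈ 12.07 m.
Near limit Dn = s·(H − f)/(H + s − 2f) = 690 × (12069.2 − 50) / (12069.2 + 690 − 2 × 50) = 690 × 12019.2 / 12659.2 ≈ 655.116 mm.
Far limit Df = s·(H − f)/(H − s) = 690 × (12069.2 − 50) / (12069.2 − 690) = 690 × 12019.2 / 11379.2 ≈ 728.808 mm.
Depth of field = Df − Dn = 728.808 − 655.116 ≈ 73.692 mm.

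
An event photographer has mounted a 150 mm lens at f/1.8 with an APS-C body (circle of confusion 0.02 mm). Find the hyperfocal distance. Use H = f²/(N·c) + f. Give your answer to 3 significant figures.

625 m

Hyperfocal distance H = f²/(N·c) + f = 150²/(1.8 × 0.02) + 150 = 22500/0.036 + 150 ≈ 625150.0 mm ≈ 625 m.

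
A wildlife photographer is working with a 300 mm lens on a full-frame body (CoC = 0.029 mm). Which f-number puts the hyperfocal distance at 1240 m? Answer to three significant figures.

Rearrange H = f²/(N·c) + f for N: N = f² / ((H − f)·c).
N = 300² / ((1240000 − 300) × 0.029) = 90000 / 35951 ≈ 2.50.

f/2.50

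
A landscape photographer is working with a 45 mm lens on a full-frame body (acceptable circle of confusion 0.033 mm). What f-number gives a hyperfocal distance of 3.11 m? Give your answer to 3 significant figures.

Rearrange H = f²/(N·c) + f for N: N = f² / ((H − f)·c).
N = 45² / ((3110 − 45) × 0.033) = 2025 / 101.1 ≈ 20.

f/20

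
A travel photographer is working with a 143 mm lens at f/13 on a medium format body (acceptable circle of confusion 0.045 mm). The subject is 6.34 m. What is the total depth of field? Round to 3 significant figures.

Hyperfocal distance H = f²/(N·c) + f = 143²/(13 × 0.045) + 143 = 20449/0.585 + 143 ≈ 35098.6 mm ≈ 35.10 m.
Near limit Dn = s·(H − f)/(H + s − 2f) = 6340 × (35098.6 − 143) / (35098.6 + 6340 − 2 × 143) = 6340 × 34955.6 / 41152.6 ≈ 5385.3 mm.
Far limit Df = s·(H − f)/(H − s) = 6340 × (35098.6 − 143) / (35098.6 − 6340) = 6340 × 34955.6 / 28758.6 ≈ 7706.2 mm.
Depth of field = Df − Dn = 7706.2 − 5385.3 ≈ 2320.9 mm ≈ 2.32 m.

2.32 m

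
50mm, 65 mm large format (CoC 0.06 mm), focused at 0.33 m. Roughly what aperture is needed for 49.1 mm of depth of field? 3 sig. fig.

f/11

Write h = H − f = f²/(N·c). The thin-lens limits are Dn = s·h/(h + (s−f)) and Df = s·h/(h − (s−f)), so DoF = Df − Dn = 2·s·(s−f)·h / (h² − (s−f)²).
That is a quadratic in h: DoF·h² − 2·s·(s−f)·h − DoF·(s−f)² = 0 ⇒ h = (s−f)·(s + √(s² + DoF²)) / DoF = 280 × (330 + √(330² + 49.1²)) / 49.1 = 280 × (330 + 333.633) / 49.1 ≈ 3784.5 mm.
Then N = f²/(c·h) = 50² / (0.06 × 3784.5) = 2500 / 227.07 ≈ 11.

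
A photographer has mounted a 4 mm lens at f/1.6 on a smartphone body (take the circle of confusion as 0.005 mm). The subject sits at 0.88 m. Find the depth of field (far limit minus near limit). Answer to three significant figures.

Hyperfocal distance H = f²/(N·c) + f = 4²/(1.6 × 0.005) + 4 = 16/0.008 + 4 ≈ 2004.0 mm ≈ 2.004 m.
Near limit Dn = s·(H − f)/(H + s − 2f) = 880 × (2004.0 − 4) / (2004.0 + 880 − 2 × 4) = 880 × 2000.0 / 2876.0 ≈ 611.96 mm.
Far limit Df = s·(H − f)/(H − s) = 880 × (2004.0 − 4) / (2004.0 − 880) = 880 × 2000.0 / 1124.0 ≈ 1565.84 mm.
Depth of field = Df − Dn = 1565.84 − 611.96 ≈ 953.88 mm ≈ 0.954 m.

0.954 m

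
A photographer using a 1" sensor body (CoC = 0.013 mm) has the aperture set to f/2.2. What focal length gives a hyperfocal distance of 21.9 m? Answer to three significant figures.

25.0 mm

From H = f²/(N·c) + f, with f ≪ H: f ≈ √(H·N·c) = √(21900 × 2.2 × 0.013) = √626.34 ≈ 25.03 mm.
The +f correction barely moves this — solving exactly, f² + N·c·f − N·c·H = 0 ⇒ f = (−N·c + √((N·c)² + 4·N·c·H))/2 = (−0.0286 + √2505.4)/2 ≈ 25.012 mm, so f ≈ 25.0 mm.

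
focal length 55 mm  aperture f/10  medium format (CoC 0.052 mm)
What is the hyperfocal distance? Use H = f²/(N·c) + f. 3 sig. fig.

5.87 m

Hyperfocal distance H = f²/(N·c) + f = 55²/(10 × 0.052) + 55 = 3025/0.52 + 55 ≈ 5872.3 mm ≈ 5.87 m.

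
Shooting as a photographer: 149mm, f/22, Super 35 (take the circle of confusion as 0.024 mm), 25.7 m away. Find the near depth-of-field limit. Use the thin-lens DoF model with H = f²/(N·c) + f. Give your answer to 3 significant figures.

Hyperfocal distance H = f²/(N·c) + f = 149²/(22 × 0.024) + 149 = 22201/0.528 + 149 ≈ 42196.3 mm ≈ 42.20 m.
Near limit Dn = s·(H − f)/(H + s − 2f) = 25700 × (42196.3 − 149) / (42196.3 + 25700 − 2 × 149) = 25700 × 42047.3 / 67598.3 ≈ 15986 mm ≈ 16.0 m.

16.0 m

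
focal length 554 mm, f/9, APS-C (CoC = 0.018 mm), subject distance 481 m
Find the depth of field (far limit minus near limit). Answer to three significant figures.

Hyperfocal distance H = f²/(N·c) + f = 554²/(9 × 0.018) + 554 = 306916/0.162 + 554 ≈ 1895097.2 mm ≈ 1895 m.
Near limit Dn = s·(H − f)/(H + s − 2f) = 481000 × (1895097.2 − 554) / (1895097.2 + 481000 − 2 × 554) = 481000 × 1894543.2 / 2374989.2 ≈ 383697 mm.
Far limit Df = s·(H − f)/(H − s) = 481000 × (1895097.2 − 554) / (1895097.2 − 481000) = 481000 × 1894543.2 / 1414097.2 ≈ 644422 mm.
Depth of field = Df − Dn = 644422 − 383697 ≈ 260725 mm ≈ 261 m.

261 m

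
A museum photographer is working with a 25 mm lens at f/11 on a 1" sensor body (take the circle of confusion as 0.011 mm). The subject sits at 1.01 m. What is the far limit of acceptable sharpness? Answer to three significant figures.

Hyperfocal distance H = f²/(N·c) + f = 25²/(11 × 0.011) + 25 = 625/0.121 + 25 ≈ 5190.3 mm ≈ 5.190 m.
Far limit Df = s·(H − f)/(H − s) = 1010 × (5190.3 − 25) / (5190.3 − 1010) = 1010 × 5165.3 / 4180.3 ≈ 1248.0 mm ≈ 1.25 m.

1.25 m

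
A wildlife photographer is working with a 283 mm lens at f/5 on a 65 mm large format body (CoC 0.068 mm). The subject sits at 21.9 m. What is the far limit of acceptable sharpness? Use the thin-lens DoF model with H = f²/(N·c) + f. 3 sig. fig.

24.1 m

Hyperfocal distance H = f²/(N·c) + f = 283²/(5 × 0.068) + 283 = 80089/0.34 + 283 ≈ 235838.9 mm ≈ 235.8 m.
Far limit Df = s·(H − f)/(H − s) = 21900 × (235838.9 − 283) / (235838.9 − 21900) = 21900 × 235555.9 / 213938.9 ≈ 24113 mm ≈ 24.1 m.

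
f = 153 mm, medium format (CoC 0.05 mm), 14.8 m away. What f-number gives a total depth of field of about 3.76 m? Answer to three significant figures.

Write h = H − f = f²/(N·c). The thin-lens limits are Dn = s·h/(h + (s−f)) and Df = s·h/(h − (s−f)), so DoF = Df − Dn = 2·s·(s−f)·h / (h² − (s−f)²).
That is a quadratic in h: DoF·h² − 2·s·(s−f)·h − DoF·(s−f)² = 0 ⇒ h = (s−f)·(s + √(s² + DoF²)) / DoF = 14647 × (14800 + √(14800² + 3760²)) / 3760 = 14647 × (14800 + 15270.2) / 3760 ≈ 117138 mm.
Then N = f²/(c·h) = 153² / (0.05 × 117138) = 23409 / 5856.9 ≈ 4.

f/4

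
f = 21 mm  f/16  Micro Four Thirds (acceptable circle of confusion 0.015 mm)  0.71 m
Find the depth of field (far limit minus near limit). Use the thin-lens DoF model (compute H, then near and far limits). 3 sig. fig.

0.620 m

Hyperfocal distance H = f²/(N·c) + f = 21²/(16 × 0.015) + 21 = 441/0.24 + 21 ≈ 1858.5 mm ≈ 1.859 m.
Near limit Dn = s·(H − f)/(H + s − 2f) = 710 × (1858.5 − 21) / (1858.5 + 710 − 2 × 21) = 710 × 1837.5 / 2526.5 ≈ 516.38 mm.
Far limit Df = s·(H − f)/(H − s) = 710 × (1858.5 − 21) / (1858.5 − 710) = 710 × 1837.5 / 1148.5 ≈ 1135.94 mm.
Depth of field = Df − Dn = 1135.94 − 516.38 ≈ 619.56 mm ≈ 0.620 m.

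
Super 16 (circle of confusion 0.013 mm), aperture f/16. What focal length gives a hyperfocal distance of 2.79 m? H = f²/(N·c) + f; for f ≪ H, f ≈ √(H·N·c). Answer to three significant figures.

24.0 mm

From H = f²/(N·c) + f, with f ≪ H: f ≈ √(H·N·c) = √(2790 × 16 × 0.013) = √580.32 ≈ 24.09 mm.
Exact: f² + N·c·f − N·c·H = 0 ⇒ f = (−N·c + √((N·c)² + 4·N·c·H))/2 = (−0.208 + √2321.3)/2 ≈ 23.986 mm ≈ 24.0 mm.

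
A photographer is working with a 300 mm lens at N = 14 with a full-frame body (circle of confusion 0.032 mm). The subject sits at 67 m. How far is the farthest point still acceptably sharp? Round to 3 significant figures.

Hyperfocal distance H = f²/(N·c) + f = 300²/(14 × 0.032) + 300 = 90000/0.448 + 300 ≈ 201192.9 mm ≈ 201.2 m.
Far limit Df = s·(H − f)/(H − s) = 67000 × (201192.9 − 300) / (201192.9 − 67000) = 67000 × 200892.9 / 134192.9 ≈ 100302 mm ≈ 100 m.

100 m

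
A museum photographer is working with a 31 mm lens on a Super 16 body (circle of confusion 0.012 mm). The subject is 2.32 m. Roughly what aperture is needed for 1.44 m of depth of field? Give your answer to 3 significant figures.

f/9.98

Write h = H − f = f²/(N·c). The thin-lens limits are Dn = s·h/(h + (s−f)) and Df = s·h/(h − (s−f)), so DoF = Df − Dn = 2·s·(s−f)·h / (h² − (s−f)²).
That is a quadratic in h: DoF·h² − 2·s·(s−f)·h − DoF·(s−f)² = 0 ⇒ h = (s−f)·(s + √(s² + DoF²)) / DoF = 2289 × (2320 + √(2320² + 1440²)) / 1440 = 2289 × (2320 + 2730.57) / 1440 ≈ 8028.3 mm.
Then N = f²/(c·h) = 31² / (0.012 × 8028.3) = 961 / 96.340 ≈ 9.98.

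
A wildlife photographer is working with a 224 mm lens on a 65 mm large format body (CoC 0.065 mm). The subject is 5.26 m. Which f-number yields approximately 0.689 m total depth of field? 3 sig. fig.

f/10

Write h = H − f = f²/(N·c). The thin-lens limits are Dn = s·h/(h + (s−f)) and Df = s·h/(h − (s−f)), so DoF = Df − Dn = 2·s·(s−f)·h / (h² − (s−f)²).
That is a quadratic in h: DoF·h² − 2·s·(s−f)·h − DoF·(s−f)² = 0 ⇒ h = (s−f)·(s + √(s² + DoF²)) / DoF = 5036 × (5260 + √(5260² + 689²)) / 689 = 5036 × (5260 + 5304.93) / 689 ≈ 77221 mm.
Then N = f²/(c·h) = 224² / (0.065 × 77221) = 50176 / 5019.3 ≈ 10.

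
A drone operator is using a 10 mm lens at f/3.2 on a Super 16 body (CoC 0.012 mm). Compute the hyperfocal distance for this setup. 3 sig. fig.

2.61 m

Hyperfocal distance H = f²/(N·c) + f = 10²/(3.2 × 0.012) + 10 = 100/0.0384 + 10 ≈ 2614.2 mm ≈ 2.61 m.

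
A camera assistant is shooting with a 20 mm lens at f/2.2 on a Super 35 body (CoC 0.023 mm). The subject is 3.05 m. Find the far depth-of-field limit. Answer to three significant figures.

4.95 m

Hyperfocal distance H = f²/(N·c) + f = 20²/(2.2 × 0.023) + 20 = 400/0.0506 + 20 ≈ 7925.1 mm ≈ 7.925 m.
Far limit Df = s·(H − f)/(H − s) = 3050 × (7925.1 − 20) / (7925.1 − 3050) = 3050 × 7905.1 / 4875.1 ≈ 4945.6 mm ≈ 4.95 m.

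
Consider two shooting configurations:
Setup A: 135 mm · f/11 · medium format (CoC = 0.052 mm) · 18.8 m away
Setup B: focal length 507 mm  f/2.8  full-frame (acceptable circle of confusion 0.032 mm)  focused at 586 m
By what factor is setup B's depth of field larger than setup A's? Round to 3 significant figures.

Setup A: H = 135²/(11×0.052) + 135 ≈ 31996.9 mm; DoF = Df − Dn = 45390 − 11855 ≈ 33535 mm.
Setup B: H = 507²/(2.8×0.032) + 507 ≈ 2869357.4 mm; DoF = Df − Dn = 736261 − 486676 ≈ 249585 mm.
Ratio = 249585 / 33535 ≈ 7.44.

7.44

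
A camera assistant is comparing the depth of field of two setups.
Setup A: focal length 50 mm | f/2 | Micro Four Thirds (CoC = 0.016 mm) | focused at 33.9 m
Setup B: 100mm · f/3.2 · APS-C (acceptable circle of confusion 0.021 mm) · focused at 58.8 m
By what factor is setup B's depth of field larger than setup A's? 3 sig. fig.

Setup A: H = 50²/(2×0.016) + 50 ≈ 78175.0 mm; DoF = Df − Dn = 59818 − 23652 ≈ 36166 mm.
Setup B: H = 100²/(3.2×0.021) + 100 ≈ 148909.5 mm; DoF = Df − Dn = 97104 − 42167 ≈ 54937 mm.
Ratio = 54937 / 36166 ≈ 1.52.

1.52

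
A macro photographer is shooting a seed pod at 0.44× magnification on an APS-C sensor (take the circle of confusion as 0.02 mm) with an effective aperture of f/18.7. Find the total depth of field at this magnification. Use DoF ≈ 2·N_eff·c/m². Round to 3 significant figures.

At magnification m, DoF ≈ 2·N_eff·c/m² = 2 × 18.7 × 0.02 / 0.44² = 0.748 / 0.1936 ≈ 3.86 mm.

3.86 mm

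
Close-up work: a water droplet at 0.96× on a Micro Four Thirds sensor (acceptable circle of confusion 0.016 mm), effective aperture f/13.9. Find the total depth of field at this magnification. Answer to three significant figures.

At magnification m, DoF ≈ 2·N_eff·c/m² = 2 × 13.9 × 0.016 / 0.96² = 0.4448 / 0.9216 ≈ 0.483 mm.

0.483 mm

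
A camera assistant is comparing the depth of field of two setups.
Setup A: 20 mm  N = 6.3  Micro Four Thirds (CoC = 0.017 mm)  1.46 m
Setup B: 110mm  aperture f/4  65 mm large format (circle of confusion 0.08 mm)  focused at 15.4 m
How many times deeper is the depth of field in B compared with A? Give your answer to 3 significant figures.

11.3

Setup A: H = 20²/(6.3×0.017) + 20 ≈ 3754.8 mm; DoF = Df − Dn = 2376.1 − 1053.7 ≈ 1322.4 mm.
Setup B: H = 110²/(4×0.08) + 110 ≈ 37922.5 mm; DoF = Df − Dn = 25855 − 10966 ≈ 14889 mm.
Ratio = 14889 / 1322.4 ≈ 11.3.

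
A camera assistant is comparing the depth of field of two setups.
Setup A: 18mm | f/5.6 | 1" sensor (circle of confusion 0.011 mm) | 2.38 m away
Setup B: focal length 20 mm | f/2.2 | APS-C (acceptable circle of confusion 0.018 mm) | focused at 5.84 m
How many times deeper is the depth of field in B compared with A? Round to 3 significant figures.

Setup A: H = 18²/(5.6×0.011) + 18 ≈ 5277.7 mm; DoF = Df − Dn = 4320.0 − 1642.4 ≈ 2677.6 mm.
Setup B: H = 20²/(2.2×0.018) + 20 ≈ 10121.0 mm; DoF = Df − Dn = 13779 − 3705 ≈ 10074 mm.
Ratio = 10074 / 2677.6 ≈ 3.76.

3.76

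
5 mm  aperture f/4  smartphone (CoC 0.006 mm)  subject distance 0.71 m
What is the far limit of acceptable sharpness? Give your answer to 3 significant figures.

Hyperfocal distance H = f²/(N·c) + f = 5²/(4 × 0.006) + 5 = 25/0.024 + 5 ≈ 1046.7 mm ≈ 1.047 m.
Far limit Df = s·(H − f)/(H − s) = 710 × (1046.7 − 5) / (1046.7 − 710) = 710 × 1041.7 / 336.7 ≈ 2196.8 mm ≈ 2.20 m.

2.20 m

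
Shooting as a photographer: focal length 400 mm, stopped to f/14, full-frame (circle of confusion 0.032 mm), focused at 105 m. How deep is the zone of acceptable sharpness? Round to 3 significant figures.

67.3 m

Hyperfocal distance H = f²/(N·c) + f = 400²/(14 × 0.032) + 400 = 160000/0.448 + 400 ≈ 357542.9 mm ≈ 357.5 m.
Near limit Dn = s·(H − f)/(H + s − 2f) = 105000 × (357542.9 − 400) / (357542.9 + 105000 − 2 × 400) = 105000 × 357142.9 / 461742.9 ≈ 81214 mm.
Far limit Df = s·(H − f)/(H − s) = 105000 × (357542.9 − 400) / (357542.9 − 105000) = 105000 × 357142.9 / 252542.9 ≈ 148490 mm.
Depth of field = Df − Dn = 148490 − 81214 ≈ 67276 mm ≈ 67.3 m.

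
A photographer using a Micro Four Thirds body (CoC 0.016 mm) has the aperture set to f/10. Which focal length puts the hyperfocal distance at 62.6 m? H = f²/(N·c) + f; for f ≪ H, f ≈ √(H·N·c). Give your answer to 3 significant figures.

100 mm

From H = f²/(N·c) + f, with f ≪ H: f ≈ √(H·N·c) = √(62600 × 10 × 0.016) = √10016 ≈ 100.1 mm.
The +f correction barely moves this — solving exactly, f² + N·c·f − N·c·H = 0 ⇒ f = (−N·c + √((N·c)² + 4·N·c·H))/2 = (−0.16 + √40064)/2 ≈ 100.00 mm, so f ≈ 100 mm.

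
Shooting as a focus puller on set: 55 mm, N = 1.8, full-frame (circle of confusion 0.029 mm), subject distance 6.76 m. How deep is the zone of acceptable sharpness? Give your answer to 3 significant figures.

Hyperfocal distance H = f²/(N·c) + f = 55²/(1.8 × 0.029) + 55 = 3025/0.0522 + 55 ≈ 58005.2 mm ≈ 58.01 m.
Near limit Dn = s·(H − f)/(H + s − 2f) = 6760 × (58005.2 − 55) / (58005.2 + 6760 − 2 × 55) = 6760 × 57950.2 / 64655.2 ≈ 6059.0 mm.
Far limit Df = s·(H − f)/(H − s) = 6760 × (58005.2 − 55) / (58005.2 − 6760) = 6760 × 57950.2 / 51245.2 ≈ 7644.5 mm.
Depth of field = Df − Dn = 7644.5 − 6059.0 ≈ 1585.5 mm ≈ 1.59 m.

1.59 m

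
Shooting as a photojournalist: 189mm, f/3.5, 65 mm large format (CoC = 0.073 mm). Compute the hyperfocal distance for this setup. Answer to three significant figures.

140 m

Hyperfocal distance H = f²/(N·c) + f = 189²/(3.5 × 0.073) + 189 = 35721/0.2555 + 189 ≈ 139997.2 mm ≈ 140 m.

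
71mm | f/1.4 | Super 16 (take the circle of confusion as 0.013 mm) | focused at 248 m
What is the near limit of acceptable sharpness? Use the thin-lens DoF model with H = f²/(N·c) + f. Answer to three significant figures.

131 m

Hyperfocal distance H = f²/(N·c) + f = 71²/(1.4 × 0.013) + 71 = 5041/0.0182 + 71 ≈ 277049.0 mm ≈ 277.0 m.
Near limit Dn = s·(H − f)/(H + s − 2f) = 248000 × (277049.0 − 71) / (277049.0 + 248000 − 2 × 71) = 248000 × 276978.0 / 524907.0 ≈ 130862 mm ≈ 131 m.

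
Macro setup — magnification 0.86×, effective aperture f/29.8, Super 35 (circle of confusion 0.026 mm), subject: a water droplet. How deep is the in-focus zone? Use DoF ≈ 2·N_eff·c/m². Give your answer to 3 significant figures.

2.10 mm

At magnification m, DoF ≈ 2·N_eff·c/m² = 2 × 29.8 × 0.026 / 0.86² = 1.55 / 0.7396 ≈ 2.1 mm.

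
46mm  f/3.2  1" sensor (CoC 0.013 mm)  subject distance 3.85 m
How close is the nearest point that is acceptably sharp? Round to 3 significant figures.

3.58 m

Hyperfocal distance H = f²/(N·c) + f = 46²/(3.2 × 0.013) + 46 = 2116/0.0416 + 46 ≈ 50911.4 mm ≈ 50.91 m.
Near limit Dn = s·(H − f)/(H + s − 2f) = 3850 × (50911.4 − 46) / (50911.4 + 3850 − 2 × 46) = 3850 × 50865.4 / 54669.4 ≈ 3582.1 mm ≈ 3.58 m.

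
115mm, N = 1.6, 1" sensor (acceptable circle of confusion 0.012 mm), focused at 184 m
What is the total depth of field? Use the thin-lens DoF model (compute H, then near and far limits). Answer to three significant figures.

Hyperfocal distance H = f²/(N·c) + f = 115²/(1.6 × 0.012) + 115 = 13225/0.0192 + 115 ≈ 688917.1 mm ≈ 688.9 m.
Near limit Dn = s·(H − f)/(H + s − 2f) = 184000 × (688917.1 − 115) / (688917.1 + 184000 − 2 × 115) = 184000 × 688802.1 / 872687.1 ≈ 145229 mm.
Far limit Df = s·(H − f)/(H − s) = 184000 × (688917.1 − 115) / (688917.1 − 184000) = 184000 × 688802.1 / 504917.1 ≈ 251011 mm.
Depth of field = Df − Dn = 251011 − 145229 ≈ 105782 mm ≈ 106 m.

106 m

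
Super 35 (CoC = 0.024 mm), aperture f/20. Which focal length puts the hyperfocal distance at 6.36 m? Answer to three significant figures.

55.0 mm

From H = f²/(N·c) + f, with f ≪ H: f ≈ √(H·N·c) = √(6360 × 20 × 0.024) = √3052.8 ≈ 55.25 mm.
Exact: f² + N·c·f − N·c·H = 0 ⇒ f = (−N·c + √((N·c)² + 4·N·c·H))/2 = (−0.48 + √12211)/2 ≈ 55.013 mm ≈ 55.0 mm.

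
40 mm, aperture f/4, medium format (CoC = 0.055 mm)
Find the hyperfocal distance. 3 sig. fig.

7.31 m

Hyperfocal distance H = f²/(N·c) + f = 40²/(4 × 0.055) + 40 = 1600/0.22 + 40 ≈ 7312.7 mm ≈ 7.31 m.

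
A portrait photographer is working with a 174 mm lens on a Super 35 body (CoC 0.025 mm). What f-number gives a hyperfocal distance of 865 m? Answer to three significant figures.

Rearrange H = f²/(N·c) + f for N: N = f² / ((H − f)·c).
N = 174² / ((865000 − 174) × 0.025) = 30276 / 21621 ≈ 1.40.

f/1.40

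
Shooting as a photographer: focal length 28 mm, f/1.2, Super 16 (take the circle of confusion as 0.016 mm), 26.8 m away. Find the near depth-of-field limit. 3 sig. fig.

Hyperfocal distance H = f²/(N·c) + f = 28²/(1.2 × 0.016) + 28 = 784/0.0192 + 28 ≈ 40861.3 mm ≈ 40.86 m.
Near limit Dn = s·(H − f)/(H + s − 2f) = 26800 × (40861.3 − 28) / (40861.3 + 26800 − 2 × 28) = 26800 × 40833.3 / 67605.3 ≈ 16187 mm ≈ 16.2 m.

16.2 m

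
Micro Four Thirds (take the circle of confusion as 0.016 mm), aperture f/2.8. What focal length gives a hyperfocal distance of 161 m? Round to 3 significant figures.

From H = f²/(N·c) + f, with f ≪ H: f ≈ √(H·N·c) = √(161000 × 2.8 × 0.016) = √7212.8 ≈ 84.93 mm.
The +f correction barely moves this — solving exactly, f² + N·c·f − N·c·H = 0 ⇒ f = (−N·c + √((N·c)² + 4·N·c·H))/2 = (−0.0448 + √28851)/2 ≈ 84.906 mm, so f ≈ 84.9 mm.

84.9 mm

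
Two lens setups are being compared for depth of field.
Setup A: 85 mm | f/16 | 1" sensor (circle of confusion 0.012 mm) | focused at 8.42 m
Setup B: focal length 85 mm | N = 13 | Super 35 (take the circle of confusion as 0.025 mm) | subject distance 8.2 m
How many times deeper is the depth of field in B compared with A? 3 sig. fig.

1.76

Setup A: H = 85²/(16×0.012) + 85 ≈ 37715.2 mm; DoF = Df − Dn = 10815.6 − 6893.2 ≈ 3922.4 mm.
Setup B: H = 85²/(13×0.025) + 85 ≈ 22315.8 mm; DoF = Df − Dn = 12914.1 − 6007.2 ≈ 6906.9 mm.
Ratio = 6906.9 / 3922.4 ≈ 1.76.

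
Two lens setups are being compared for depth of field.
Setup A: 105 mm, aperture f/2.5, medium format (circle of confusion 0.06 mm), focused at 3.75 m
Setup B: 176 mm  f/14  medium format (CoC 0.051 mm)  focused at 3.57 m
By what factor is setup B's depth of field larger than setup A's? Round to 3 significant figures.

Setup A: H = 105²/(2.5×0.06) + 105 ≈ 73605.0 mm; DoF = Df − Dn = 3945.67 − 3572.82 ≈ 372.85 mm.
Setup B: H = 176²/(14×0.051) + 176 ≈ 43559.8 mm; DoF = Df − Dn = 3872.99 − 3310.98 ≈ 562.01 mm.
Ratio = 562.01 / 372.85 ≈ 1.51.

1.51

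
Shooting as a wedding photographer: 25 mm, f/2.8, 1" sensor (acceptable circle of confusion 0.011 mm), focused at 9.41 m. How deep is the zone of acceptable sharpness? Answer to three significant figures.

Hyperfocal distance H = f²/(N·c) + f = 25²/(2.8 × 0.011) + 25 = 625/0.0308 + 25 ≈ 20317.2 mm ≈ 20.32 m.
Near limit Dn = s·(H − f)/(H + s − 2f) = 9410 × (20317.2 − 25) / (20317.2 + 9410 − 2 × 25) = 9410 × 20292.2 / 29677.2 ≈ 6434 mm.
Far limit Df = s·(H − f)/(H − s) = 9410 × (20317.2 − 25) / (20317.2 − 9410) = 9410 × 20292.2 / 10907.2 ≈ 17507 mm.
Depth of field = Df − Dn = 17507 − 6434 ≈ 11073 mm ≈ 11.1 m.

11.1 m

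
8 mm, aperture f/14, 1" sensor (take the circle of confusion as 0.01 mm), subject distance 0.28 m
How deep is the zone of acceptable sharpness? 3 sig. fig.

Hyperfocal distance H = f²/(N·c) + f = 8²/(14 × 0.01) + 8 = 64/0.14 + 8 ≈ 465.1 mm ≈ 0.465 m.
Near limit Dn = s·(H − f)/(H + s − 2f) = 280 × (465.1 − 8) / (465.1 + 280 − 2 × 8) = 280 × 457.1 / 729.1 ≈ 175.55 mm.
Far limit Df = s·(H − f)/(H − s) = 280 × (465.1 − 8) / (465.1 − 280) = 280 × 457.1 / 185.1 ≈ 691.36 mm.
Depth of field = Df − Dn = 691.36 − 175.55 ≈ 515.81 mm ≈ 0.516 m.

0.516 m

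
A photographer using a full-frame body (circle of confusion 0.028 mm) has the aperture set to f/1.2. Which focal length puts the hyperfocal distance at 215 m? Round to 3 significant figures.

85.0 mm

From H = f²/(N·c) + f, with f ≪ H: f ≈ √(H·N·c) = √(215000 × 1.2 × 0.028) = √7224.0 ≈ 84.99 mm.
The +f correction barely moves this — solving exactly, f² + N·c·f − N·c·H = 0 ⇒ f = (−N·c + √((N·c)² + 4·N·c·H))/2 = (−0.0336 + √28896)/2 ≈ 84.977 mm, so f ≈ 85.0 mm.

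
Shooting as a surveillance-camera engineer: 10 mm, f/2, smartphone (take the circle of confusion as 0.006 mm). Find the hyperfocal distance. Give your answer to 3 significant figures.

Hyperfocal distance H = f²/(N·c) + f = 10²/(2 × 0.006) + 10 = 100/0.012 + 10 ≈ 8343.3 mm ≈ 8.34 m.

8.34 m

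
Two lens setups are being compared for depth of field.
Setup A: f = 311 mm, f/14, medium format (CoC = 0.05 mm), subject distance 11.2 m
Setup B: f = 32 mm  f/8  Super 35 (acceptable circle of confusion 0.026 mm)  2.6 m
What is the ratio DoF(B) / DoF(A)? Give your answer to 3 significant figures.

Setup A: H = 311²/(14×0.05) + 311 ≈ 138483.9 mm; DoF = Df − Dn = 12158.1 − 10381.8 ≈ 1776.3 mm.
Setup B: H = 32²/(8×0.026) + 32 ≈ 4955.1 mm; DoF = Df − Dn = 5435.1 − 1708.7 ≈ 3726.4 mm.
Ratio = 3726.4 / 1776.3 ≈ 2.10.

2.10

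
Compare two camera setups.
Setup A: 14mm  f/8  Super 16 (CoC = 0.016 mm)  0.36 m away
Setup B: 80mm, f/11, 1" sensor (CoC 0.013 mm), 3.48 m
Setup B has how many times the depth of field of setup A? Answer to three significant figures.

Setup A: H = 14²/(8×0.016) + 14 ≈ 1545.2 mm; DoF = Df − Dn = 465.09 − 293.65 ≈ 171.44 mm.
Setup B: H = 80²/(11×0.013) + 80 ≈ 44835.2 mm; DoF = Df − Dn = 3766.11 − 3234.29 ≈ 531.82 mm.
Ratio = 531.82 / 171.44 ≈ 3.10.

3.10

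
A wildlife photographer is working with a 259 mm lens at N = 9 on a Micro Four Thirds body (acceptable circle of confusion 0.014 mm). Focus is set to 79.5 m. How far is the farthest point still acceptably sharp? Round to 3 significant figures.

93.4 m

Hyperfocal distance H = f²/(N·c) + f = 259²/(9 × 0.014) + 259 = 67081/0.126 + 259 ≈ 532647.9 mm ≈ 532.6 m.
Far limit Df = s·(H − f)/(H − s) = 79500 × (532647.9 − 259) / (532647.9 − 79500) = 79500 × 532388.9 / 453147.9 ≈ 93402 mm ≈ 93.4 m.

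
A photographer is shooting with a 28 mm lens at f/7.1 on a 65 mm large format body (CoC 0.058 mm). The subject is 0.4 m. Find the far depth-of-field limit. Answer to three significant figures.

497 mm

Hyperfocal distance H = f²/(N·c) + f = 28²/(7.1 × 0.058) + 28 = 784/0.4118 + 28 ≈ 1931.8 mm ≈ 1.932 m.
Far limit Df = s·(H − f)/(H − s) = 400 × (1931.8 − 28) / (1931.8 − 400) = 400 × 1903.8 / 1531.8 ≈ 497.14 mm.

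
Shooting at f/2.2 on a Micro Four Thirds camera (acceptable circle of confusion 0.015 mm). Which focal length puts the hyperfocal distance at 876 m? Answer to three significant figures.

From H = f²/(N·c) + f, with f ≪ H: f ≈ √(H·N·c) = √(876000 × 2.2 × 0.015) = √28908 ≈ 170.0 mm.
The +f correction barely moves this — solving exactly, f² + N·c·f − N·c·H = 0 ⇒ f = (−N·c + √((N·c)² + 4·N·c·H))/2 = (−0.033 + √115632)/2 ≈ 170.01 mm, so f ≈ 170 mm.

170 mm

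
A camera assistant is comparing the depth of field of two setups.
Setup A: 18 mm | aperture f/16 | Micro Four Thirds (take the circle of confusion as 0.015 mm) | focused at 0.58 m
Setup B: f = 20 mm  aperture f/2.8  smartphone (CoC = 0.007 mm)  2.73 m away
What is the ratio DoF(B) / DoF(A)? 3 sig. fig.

Setup A: H = 18²/(16×0.015) + 18 ≈ 1368.0 mm; DoF = Df − Dn = 993.65 − 409.52 ≈ 584.13 mm.
Setup B: H = 20²/(2.8×0.007) + 20 ≈ 20428.2 mm; DoF = Df − Dn = 3148.03 − 2409.98 ≈ 738.05 mm.
Ratio = 738.05 / 584.13 ≈ 1.26.

1.26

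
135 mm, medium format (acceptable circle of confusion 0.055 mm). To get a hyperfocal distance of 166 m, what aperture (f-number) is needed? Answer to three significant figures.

Rearrange H = f²/(N·c) + f for N: N = f² / ((H − f)·c).
N = 135² / ((166000 − 135) × 0.055) = 18225 / 9123 ≈ 2.00.

f/2.00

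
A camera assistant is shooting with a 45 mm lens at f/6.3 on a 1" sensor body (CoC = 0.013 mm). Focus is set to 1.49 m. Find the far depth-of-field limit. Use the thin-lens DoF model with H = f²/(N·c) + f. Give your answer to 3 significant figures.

1.58 m

Hyperfocal distance H = f²/(N·c) + f = 45²/(6.3 × 0.013) + 45 = 2025/0.0819 + 45 ≈ 24770.3 mm ≈ 24.77 m.
Far limit Df = s·(H − f)/(H − s) = 1490 × (24770.3 − 45) / (24770.3 − 1490) = 1490 × 24725.3 / 23280.3 ≈ 1582.5 mm ≈ 1.58 m.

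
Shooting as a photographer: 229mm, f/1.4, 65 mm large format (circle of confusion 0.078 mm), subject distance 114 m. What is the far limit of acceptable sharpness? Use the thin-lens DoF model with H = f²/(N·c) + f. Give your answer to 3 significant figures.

149 m

Hyperfocal distance H = f²/(N·c) + f = 229²/(1.4 × 0.078) + 229 = 52441/0.1092 + 229 ≈ 480457.9 mm ≈ 480.5 m.
Far limit Df = s·(H − f)/(H − s) = 114000 × (480457.9 − 229) / (480457.9 − 114000) = 114000 × 480228.9 / 366457.9 ≈ 149393 mm ≈ 149 m.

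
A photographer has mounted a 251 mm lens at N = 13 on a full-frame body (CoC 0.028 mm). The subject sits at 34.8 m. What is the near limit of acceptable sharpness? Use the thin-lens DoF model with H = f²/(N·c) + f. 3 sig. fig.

Hyperfocal distance H = f²/(N·c) + f = 251²/(13 × 0.028) + 251 = 63001/0.364 + 251 ≈ 173330.7 mm ≈ 173.3 m.
Near limit Dn = s·(H − f)/(H + s − 2f) = 34800 × (173330.7 − 251) / (173330.7 + 34800 − 2 × 251) = 34800 × 173079.7 / 207628.7 ≈ 29009 mm ≈ 29.0 m.

29.0 m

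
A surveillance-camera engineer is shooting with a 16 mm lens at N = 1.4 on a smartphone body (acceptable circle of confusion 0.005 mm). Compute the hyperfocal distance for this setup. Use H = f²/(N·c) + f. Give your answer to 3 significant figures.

Hyperfocal distance H = f²/(N·c) + f = 16²/(1.4 × 0.005) + 16 = 256/0.007 + 16 ≈ 36587.4 mm ≈ 36.6 m.

36.6 m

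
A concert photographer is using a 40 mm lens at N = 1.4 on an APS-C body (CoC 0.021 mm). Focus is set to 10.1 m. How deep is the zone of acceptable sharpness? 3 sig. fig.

Hyperfocal distance H = f²/(N·c) + f = 40²/(1.4 × 0.021) + 40 = 1600/0.0294 + 40 ≈ 54461.8 mm ≈ 54.46 m.
Near limit Dn = s·(H − f)/(H + s − 2f) = 10100 × (54461.8 − 40) / (54461.8 + 10100 − 2 × 40) = 10100 × 54421.8 / 64481.8 ≈ 8524.3 mm.
Far limit Df = s·(H − f)/(H − s) = 10100 × (54461.8 − 40) / (54461.8 − 10100) = 10100 × 54421.8 / 44361.8 ≈ 12390.4 mm.
Depth of field = Df − Dn = 12390.4 − 8524.3 ≈ 3866.1 mm ≈ 3.87 m.

3.87 m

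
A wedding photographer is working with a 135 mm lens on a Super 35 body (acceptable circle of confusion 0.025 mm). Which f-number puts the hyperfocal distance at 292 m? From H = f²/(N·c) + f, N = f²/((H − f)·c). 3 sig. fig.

Rearrange H = f²/(N·c) + f for N: N = f² / ((H − f)·c).
N = 135² / ((292000 − 135) × 0.025) = 18225 / 7297 ≈ 2.50.

f/2.50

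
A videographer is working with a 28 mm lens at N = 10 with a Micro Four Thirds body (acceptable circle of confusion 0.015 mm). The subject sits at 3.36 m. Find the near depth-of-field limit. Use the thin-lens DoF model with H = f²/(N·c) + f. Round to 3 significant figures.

2.05 m

Hyperfocal distance H = f²/(N·c) + f = 28²/(10 × 0.015) + 28 = 784/0.15 + 28 ≈ 5254.7 mm ≈ 5.255 m.
Near limit Dn = s·(H − f)/(H + s − 2f) = 3360 × (5254.7 − 28) / (5254.7 + 3360 − 2 × 28) = 3360 × 5226.7 / 8558.7 ≈ 2051.9 mm ≈ 2.05 m.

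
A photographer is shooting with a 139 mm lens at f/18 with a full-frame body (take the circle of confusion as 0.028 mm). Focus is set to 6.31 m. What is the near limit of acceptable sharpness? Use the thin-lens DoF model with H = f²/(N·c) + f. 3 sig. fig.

Hyperfocal distance H = f²/(N·c) + f = 139²/(18 × 0.028) + 139 = 19321/0.504 + 139 ≈ 38474.3 mm ≈ 38.47 m.
Near limit Dn = s·(H − f)/(H + s − 2f) = 6310 × (38474.3 − 139) / (38474.3 + 6310 − 2 × 139) = 6310 × 38335.3 / 44506.3 ≈ 5435.1 mm ≈ 5.44 m.

5.44 m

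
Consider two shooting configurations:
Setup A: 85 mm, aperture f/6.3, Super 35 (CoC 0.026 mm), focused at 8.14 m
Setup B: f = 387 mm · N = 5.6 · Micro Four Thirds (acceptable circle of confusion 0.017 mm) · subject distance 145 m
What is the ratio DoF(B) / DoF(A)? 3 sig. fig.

8.74

Setup A: H = 85²/(6.3×0.026) + 85 ≈ 44193.7 mm; DoF = Df − Dn = 9958.6 − 6883.0 ≈ 3075.6 mm.
Setup B: H = 387²/(5.6×0.017) + 387 ≈ 1573590.8 mm; DoF = Df − Dn = 159678 − 132793 ≈ 26885 mm.
Ratio = 26885 / 3075.6 ≈ 8.74.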